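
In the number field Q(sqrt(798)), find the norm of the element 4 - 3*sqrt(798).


N(a + b*sqrt(d)) = a^2 - d*b^2
= (4)^2 - (798)*(-3)^2
= 16 - 7182
= -7166

-7166


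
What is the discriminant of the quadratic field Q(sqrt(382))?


For K = Q(sqrt(d)) with d squarefree: disc(K) = d if d = 1 mod 4, and disc(K) = 4d if d = 2 or 3 mod 4.
Here d = 382, and d mod 4 = 2.
d = 2 mod 4, not 1 (O_K = Z[sqrt(d)]), so disc(K) = 4d = 4 * (382) = 1528

1528


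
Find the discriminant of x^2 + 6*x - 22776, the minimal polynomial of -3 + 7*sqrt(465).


The element -3 + 7*sqrt(465) has minimal polynomial:
x^2 + 6*x - 22776
Discriminant = (6)^2 - 4*(-22776)
= 36 + 91104
= 91140

91140


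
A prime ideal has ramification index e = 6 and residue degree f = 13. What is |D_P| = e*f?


|D_P| = e * f
= 6 * 13
= 78

78


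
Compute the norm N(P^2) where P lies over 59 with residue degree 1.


N(P^a) = p^(a*f)
= 59^(2*1)
= 59^2
= 3481

3481


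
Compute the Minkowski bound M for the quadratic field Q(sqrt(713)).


d = 713, d mod 4 = 1, so disc(K) = d = 713; |disc(K)| = 713
Real quadratic field, so n = 2, s = r2 = 0, r1 = 2
M = (n!/n^n) * (4/pi)^s * sqrt(|disc(K)|) = (2!/2^2) * (4/pi)^0 * sqrt(713)
= 0.5 * 1.000000 * 26.702060
= 13.3510

13.3510


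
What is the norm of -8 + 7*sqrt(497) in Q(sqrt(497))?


N(a + b*sqrt(d)) = a^2 - d*b^2
= (-8)^2 - (497)*(7)^2
= 64 - 24353
= -24289

-24289


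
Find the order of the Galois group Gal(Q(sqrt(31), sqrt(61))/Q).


The 2 square roots of distinct primes are multiplicatively independent over Q,
so [K:Q] = 2^2 and Gal(K/Q) is isomorphic to (Z/2Z)^2.
|Gal| = 2^2 = 4

4


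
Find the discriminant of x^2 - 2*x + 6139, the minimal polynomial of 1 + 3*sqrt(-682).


The element 1 + 3*sqrt(-682) has minimal polynomial:
x^2 - 2*x + 6139
Discriminant = (-2)^2 - 4*(6139)
= 4 - 24556
= -24552

-24552


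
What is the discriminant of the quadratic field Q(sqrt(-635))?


For K = Q(sqrt(d)) with d squarefree: disc(K) = d if d = 1 mod 4, and disc(K) = 4d if d = 2 or 3 mod 4.
Here d = -635, and d mod 4 = 1.
d = 1 mod 4 (O_K = Z[(1+sqrt(d))/2]), so disc(K) = d = -635

-635


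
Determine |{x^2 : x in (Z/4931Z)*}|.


For prime p, the number of non-zero quadratic residues is (p-1)/2.
= (4931-1)/2
= 2465

2465


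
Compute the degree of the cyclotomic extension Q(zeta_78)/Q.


The degree equals Euler's totient phi(78).
78 = 2 * 3 * 13
phi(78) = 24

24


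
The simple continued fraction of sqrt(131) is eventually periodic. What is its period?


Run the CF algorithm for sqrt(131).
a_0 = floor(sqrt(131)) = 11; set m_0=0, q_0=1.
Recurrence: m' = q*a - m,  q' = (d - m'^2)/q,  a' = floor((a_0 + m')/q').
  step 1: m=11, q=10, a=2
  step 2: m=9, q=5, a=4
  step 3: m=11, q=2, a=11
  step 4: m=11, q=5, a=4
  step 5: m=9, q=10, a=2
  step 6: m=11, q=1, a=22
a_6 = 2*a_0 = 22, so the period closes here.
sqrt(131) = [11; 2, 4, 11, 4, 2, 22]
Period length = 6

6


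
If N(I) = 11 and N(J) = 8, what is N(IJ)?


N(IJ) = N(I) * N(J)
= 11 * 8
= 88

88


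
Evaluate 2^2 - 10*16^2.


x^2 - d*y^2
= 2^2 - 10*16^2
= 4 - 2560
= -2556

-2556


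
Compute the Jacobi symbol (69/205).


Compute (69/205) via quadratic reciprocity:
  reciprocity: (69/205) -> +(205/69)
  reduce: (67/69)
  reciprocity: (67/69) -> +(69/67)
  reduce: (2/67)
  pull out 2: (2/67) = -1  (since 67 mod 8 = 3)
  (1/67) = 1
Product of signs = -1

-1


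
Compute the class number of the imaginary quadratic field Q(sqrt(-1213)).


K = Q(sqrt(-1213)). d mod 4 = 3, so D = disc(K) = 4d = -4852
h(K) equals the number of primitive reduced positive-definite forms (a, b, c) = a*x^2 + b*x*y + c*y^2 with b^2 - 4ac = D,
where reduced means |b| <= a <= c, with b >= 0 whenever |b| = a or a = c, and primitive means gcd(a, b, c) = 1.
Reduced forces 3a^2 <= |D| = 4852, so 1 <= a <= 40; b must have the parity of D, and c = (b^2 - D)/(4a) must be an integer >= a.
Enumerate a = 1..40, b in [-a, a]:
  a=1: (1, 0, 1213)  [1]
  a=2: (2, 2, 607)  [1]
  a=3..12: none
  a=13: (13, -6, 94), (13, 6, 94)  [2]
  a=14..22: none
  a=23: (23, -22, 58), (23, 22, 58)  [2]
  a=24..25: none
  a=26: (26, -6, 47), (26, 6, 47)  [2]
  a=27..28: none
  a=29: (29, -22, 46), (29, 22, 46)  [2]
  a=30..40: none
Total reduced forms: 1 + 1 + 2 + 2 + 2 + 2 = 10
h = 10

10


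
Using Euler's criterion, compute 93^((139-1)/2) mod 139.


p = 139 is prime and the exponent is (p-1)/2 = 69, so by Euler's criterion 93^69 = (93/139) = +1 or -1 mod 139.
Compute by square-and-multiply:
  69 = 64 + 4 + 1 (binary 1000101)
  Repeated squaring mod 139: 93^1 = 93, 93^2 = 31, 93^4 = 127, 93^8 = 5, 93^16 = 25, 93^32 = 69, 93^64 = 35
  93^69 = 93^64 * 93^4 * 93^1 = 35 * 127 * 93 mod 139
    35 * 127 = 4445 = 136 mod 139
    136 * 93 = 12648 = 138 mod 139
  93^69 = 138 mod 139
Result 138 = p - 1 = -1 mod 139: 93 is a quadratic non-residue mod 139. As a residue in [0, p-1] the value is 138.
93^69 mod 139 = 138

138


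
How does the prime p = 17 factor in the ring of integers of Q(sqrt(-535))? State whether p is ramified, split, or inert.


K = Q(sqrt(-535)). Since d mod 4 = 1, disc(K) = -535.
Check p | disc: -535 mod 17 = 9.
p does not divide disc. Compute Legendre symbol (d/p):
9^((17-1)/2) mod 17 = 1
(d/p) = 1, so p splits: (p) = P*P' with e=1, f=1, g=2.
Therefore p is split.

split


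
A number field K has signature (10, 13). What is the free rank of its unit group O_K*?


By Dirichlet's unit theorem:
rank = r1 + r2 - 1
= 10 + 13 - 1
= 22

22


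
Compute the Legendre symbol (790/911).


p = 911 is prime, so compute (790/911) with the reciprocity algorithm (Jacobi-symbol steps: pull out 2s via (2/n), flip via reciprocity, reduce):
  pull out 2: (2/911) = +1  (since 911 mod 8 = 7)
  reciprocity: (395/911) -> -(911/395)
  reduce: (121/395)
  reciprocity: (121/395) -> +(395/121)
  reduce: (32/121)
  pull out 2: (2/121) = +1  (since 121 mod 8 = 1)
  pull out 2: (2/121) = +1  (since 121 mod 8 = 1)
  pull out 2: (2/121) = +1  (since 121 mod 8 = 1)
  pull out 2: (2/121) = +1  (since 121 mod 8 = 1)
  pull out 2: (2/121) = +1  (since 121 mod 8 = 1)
  (1/121) = 1
Product of signs = -1
(790/911) = -1

-1


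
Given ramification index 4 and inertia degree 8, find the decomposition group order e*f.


|D_P| = e * f
= 4 * 8
= 32

32


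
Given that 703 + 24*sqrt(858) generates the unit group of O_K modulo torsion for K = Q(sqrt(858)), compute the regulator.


epsilon = 703 + 24*sqrt(858)
= 1405.9993
R = ln(1405.9993)
= 7.2485

7.2485


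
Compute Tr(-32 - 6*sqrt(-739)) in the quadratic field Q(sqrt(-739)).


Tr(a + b*sqrt(d)) = (a + b*sqrt(d)) + (a - b*sqrt(d)) = 2a
= 2 * (-32)
= -64

-64


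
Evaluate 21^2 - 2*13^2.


x^2 - d*y^2
= 21^2 - 2*13^2
= 441 - 338
= 103

103


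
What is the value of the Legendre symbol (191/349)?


p = 349 is prime, so compute (191/349) with the reciprocity algorithm (Jacobi-symbol steps: pull out 2s via (2/n), flip via reciprocity, reduce):
  reciprocity: (191/349) -> +(349/191)
  reduce: (158/191)
  pull out 2: (2/191) = +1  (since 191 mod 8 = 7)
  reciprocity: (79/191) -> -(191/79)
  reduce: (33/79)
  reciprocity: (33/79) -> +(79/33)
  reduce: (13/33)
  reciprocity: (13/33) -> +(33/13)
  reduce: (7/13)
  reciprocity: (7/13) -> +(13/7)
  reduce: (6/7)
  pull out 2: (2/7) = +1  (since 7 mod 8 = 7)
  reciprocity: (3/7) -> -(7/3)
  reduce: (1/3)
  (1/3) = 1
Product of signs = 1
(191/349) = 1

1


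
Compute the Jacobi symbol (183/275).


Compute (183/275) via quadratic reciprocity:
  reciprocity: (183/275) -> -(275/183)
  reduce: (92/183)
  pull out 2: (2/183) = +1  (since 183 mod 8 = 7)
  pull out 2: (2/183) = +1  (since 183 mod 8 = 7)
  reciprocity: (23/183) -> -(183/23)
  reduce: (22/23)
  pull out 2: (2/23) = +1  (since 23 mod 8 = 7)
  reciprocity: (11/23) -> -(23/11)
  reduce: (1/11)
  (1/11) = 1
Product of signs = -1

-1


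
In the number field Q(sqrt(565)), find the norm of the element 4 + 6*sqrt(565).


N(a + b*sqrt(d)) = a^2 - d*b^2
= (4)^2 - (565)*(6)^2
= 16 - 20340
= -20324

-20324


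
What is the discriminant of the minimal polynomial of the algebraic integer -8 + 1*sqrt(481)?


The element -8 + 1*sqrt(481) has minimal polynomial:
x^2 + 16*x - 417
Discriminant = (16)^2 - 4*(-417)
= 256 + 1668
= 1924

1924


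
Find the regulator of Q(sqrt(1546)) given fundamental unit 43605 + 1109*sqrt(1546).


epsilon = 43605 + 1109*sqrt(1546)
= 87210.0000
R = ln(87210.0000)
= 11.3761

11.3761


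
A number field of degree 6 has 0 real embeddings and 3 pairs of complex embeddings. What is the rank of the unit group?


By Dirichlet's unit theorem:
rank = r1 + r2 - 1
= 0 + 3 - 1
= 2

2


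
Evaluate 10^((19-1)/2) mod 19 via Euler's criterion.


p = 19 is prime and the exponent is (p-1)/2 = 9, so by Euler's criterion 10^9 = (10/19) = +1 or -1 mod 19.
Compute by square-and-multiply:
  9 = 8 + 1 (binary 1001)
  Repeated squaring mod 19: 10^1 = 10, 10^2 = 5, 10^4 = 6, 10^8 = 17
  10^9 = 10^8 * 10^1 = 17 * 10 mod 19
    17 * 10 = 170 = 18 mod 19
  10^9 = 18 mod 19
Result 18 = p - 1 = -1 mod 19: 10 is a quadratic non-residue mod 19. As a residue in [0, p-1] the value is 18.
10^9 mod 19 = 18

18


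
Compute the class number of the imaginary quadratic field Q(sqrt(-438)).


K = Q(sqrt(-438)). d mod 4 = 2, so D = disc(K) = 4d = -1752
h(K) equals the number of primitive reduced positive-definite forms (a, b, c) = a*x^2 + b*x*y + c*y^2 with b^2 - 4ac = D,
where reduced means |b| <= a <= c, with b >= 0 whenever |b| = a or a = c, and primitive means gcd(a, b, c) = 1.
Reduced forces 3a^2 <= |D| = 1752, so 1 <= a <= 24; b must have the parity of D, and c = (b^2 - D)/(4a) must be an integer >= a.
Enumerate a = 1..24, b in [-a, a]:
  a=1: (1, 0, 438)  [1]
  a=2: (2, 0, 219)  [1]
  a=3: (3, 0, 146)  [1]
  a=4..5: none
  a=6: (6, 0, 73)  [1]
  a=7..12: none
  a=13: (13, -4, 34), (13, 4, 34)  [2]
  a=14..16: none
  a=17: (17, -4, 26), (17, 4, 26)  [2]
  a=18..24: none
Total reduced forms: 1 + 1 + 1 + 1 + 2 + 2 = 8
h = 8

8


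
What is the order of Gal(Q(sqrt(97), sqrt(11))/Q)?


The 2 square roots of distinct primes are multiplicatively independent over Q,
so [K:Q] = 2^2 and Gal(K/Q) is isomorphic to (Z/2Z)^2.
|Gal| = 2^2 = 4

4


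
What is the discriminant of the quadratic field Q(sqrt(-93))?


For K = Q(sqrt(d)) with d squarefree: disc(K) = d if d = 1 mod 4, and disc(K) = 4d if d = 2 or 3 mod 4.
Here d = -93, and d mod 4 = 3.
d = 3 mod 4, not 1 (O_K = Z[sqrt(d)]), so disc(K) = 4d = 4 * (-93) = -372

-372


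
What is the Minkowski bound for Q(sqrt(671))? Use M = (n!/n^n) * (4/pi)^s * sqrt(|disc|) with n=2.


d = 671, d mod 4 = 3, so disc(K) = 4d = 2684; |disc(K)| = 2684
Real quadratic field, so n = 2, s = r2 = 0, r1 = 2
M = (n!/n^n) * (4/pi)^s * sqrt(|disc(K)|) = (2!/2^2) * (4/pi)^0 * sqrt(2684)
= 0.5 * 1.000000 * 51.807335
= 25.9037

25.9037


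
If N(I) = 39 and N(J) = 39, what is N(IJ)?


N(IJ) = N(I) * N(J)
= 39 * 39
= 1521

1521


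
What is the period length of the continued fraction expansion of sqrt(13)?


Run the CF algorithm for sqrt(13).
a_0 = floor(sqrt(13)) = 3; set m_0=0, q_0=1.
Recurrence: m' = q*a - m,  q' = (d - m'^2)/q,  a' = floor((a_0 + m')/q').
  step 1: m=3, q=4, a=1
  step 2: m=1, q=3, a=1
  step 3: m=2, q=3, a=1
  step 4: m=1, q=4, a=1
  step 5: m=3, q=1, a=6
a_5 = 2*a_0 = 6, so the period closes here.
sqrt(13) = [3; 1, 1, 1, 1, 6]
Period length = 5

5


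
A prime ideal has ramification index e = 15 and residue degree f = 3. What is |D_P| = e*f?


|D_P| = e * f
= 15 * 3
= 45

45


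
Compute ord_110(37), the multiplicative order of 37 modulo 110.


We want ord_110(37), the smallest k >= 1 with 37^k = 1 mod 110.
n = 110 = 2 * 5 * 11, phi(110) = 40; the order divides phi(n).
Divisors of 40: 1, 2, 4, 5, 8, 10, 20, 40
Repeated squaring mod 110: 37^1 = 37, 37^2 = 49, 37^4 = 91, 37^8 = 31, 37^16 = 81, 37^32 = 71
Test divisors in increasing order:
  k=1: 37^1 = 37 mod 110
  k=2: 37^2 = 49 mod 110
  k=4: 37^4 = 91 mod 110
  k=5: 37^5 = 91 * 37 = 67 mod 110
  k=8: 37^8 = 31 mod 110
  k=10: 37^10 = 31 * 49 = 89 mod 110
  k=20: 37^20 = 81 * 91 = 1 mod 110  <- first divisor giving 1
Order = 20

20


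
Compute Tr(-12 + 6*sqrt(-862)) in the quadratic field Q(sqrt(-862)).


Tr(a + b*sqrt(d)) = (a + b*sqrt(d)) + (a - b*sqrt(d)) = 2a
= 2 * (-12)
= -24

-24


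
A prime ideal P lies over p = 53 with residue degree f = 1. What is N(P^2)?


N(P^a) = p^(a*f)
= 53^(2*1)
= 53^2
= 2809

2809


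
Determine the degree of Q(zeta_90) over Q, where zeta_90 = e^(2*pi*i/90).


The degree equals Euler's totient phi(90).
90 = 2 * 3^2 * 5
phi(90) = 24

24


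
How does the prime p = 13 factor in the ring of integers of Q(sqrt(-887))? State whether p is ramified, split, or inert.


K = Q(sqrt(-887)). Since d mod 4 = 1, disc(K) = -887.
Check p | disc: -887 mod 13 = 10.
p does not divide disc. Compute Legendre symbol (d/p):
10^((13-1)/2) mod 13 = 1
(d/p) = 1, so p splits: (p) = P*P' with e=1, f=1, g=2.
Therefore p is split.

split


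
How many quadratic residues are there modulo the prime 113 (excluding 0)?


For prime p, the number of non-zero quadratic residues is (p-1)/2.
= (113-1)/2
= 56

56


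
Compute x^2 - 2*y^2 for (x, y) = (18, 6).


x^2 - d*y^2
= 18^2 - 2*6^2
= 324 - 72
= 252

252


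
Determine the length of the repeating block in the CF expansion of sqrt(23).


Run the CF algorithm for sqrt(23).
a_0 = floor(sqrt(23)) = 4; set m_0=0, q_0=1.
Recurrence: m' = q*a - m,  q' = (d - m'^2)/q,  a' = floor((a_0 + m')/q').
  step 1: m=4, q=7, a=1
  step 2: m=3, q=2, a=3
  step 3: m=3, q=7, a=1
  step 4: m=4, q=1, a=8
a_4 = 2*a_0 = 8, so the period closes here.
sqrt(23) = [4; 1, 3, 1, 8]
Period length = 4

4


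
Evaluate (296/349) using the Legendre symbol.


p = 349 is prime, so compute (296/349) with the reciprocity algorithm (Jacobi-symbol steps: pull out 2s via (2/n), flip via reciprocity, reduce):
  pull out 2: (2/349) = -1  (since 349 mod 8 = 5)
  pull out 2: (2/349) = -1  (since 349 mod 8 = 5)
  pull out 2: (2/349) = -1  (since 349 mod 8 = 5)
  reciprocity: (37/349) -> +(349/37)
  reduce: (16/37)
  pull out 2: (2/37) = -1  (since 37 mod 8 = 5)
  pull out 2: (2/37) = -1  (since 37 mod 8 = 5)
  pull out 2: (2/37) = -1  (since 37 mod 8 = 5)
  pull out 2: (2/37) = -1  (since 37 mod 8 = 5)
  (1/37) = 1
Product of signs = -1
(296/349) = -1

-1


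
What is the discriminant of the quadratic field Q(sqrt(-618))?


For K = Q(sqrt(d)) with d squarefree: disc(K) = d if d = 1 mod 4, and disc(K) = 4d if d = 2 or 3 mod 4.
Here d = -618, and d mod 4 = 2.
d = 2 mod 4, not 1 (O_K = Z[sqrt(d)]), so disc(K) = 4d = 4 * (-618) = -2472

-2472


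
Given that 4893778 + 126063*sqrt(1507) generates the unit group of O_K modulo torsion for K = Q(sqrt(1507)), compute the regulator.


epsilon = 4893778 + 126063*sqrt(1507)
= 9.7876e+06
R = ln(9.7876e+06)
= 16.0966

16.0966


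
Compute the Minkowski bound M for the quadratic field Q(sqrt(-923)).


d = -923, d mod 4 = 1, so disc(K) = d = -923; |disc(K)| = 923
Imaginary quadratic field, so n = 2, s = r2 = 1, r1 = 0
M = (n!/n^n) * (4/pi)^s * sqrt(|disc(K)|) = (2!/2^2) * (4/pi)^1 * sqrt(923)
= 0.5 * 1.273240 * 30.380915
= 19.3411

19.3411


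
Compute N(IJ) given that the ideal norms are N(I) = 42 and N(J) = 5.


N(IJ) = N(I) * N(J)
= 42 * 5
= 210

210


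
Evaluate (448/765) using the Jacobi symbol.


Compute (448/765) via quadratic reciprocity:
  pull out 2: (2/765) = -1  (since 765 mod 8 = 5)
  pull out 2: (2/765) = -1  (since 765 mod 8 = 5)
  pull out 2: (2/765) = -1  (since 765 mod 8 = 5)
  pull out 2: (2/765) = -1  (since 765 mod 8 = 5)
  pull out 2: (2/765) = -1  (since 765 mod 8 = 5)
  pull out 2: (2/765) = -1  (since 765 mod 8 = 5)
  reciprocity: (7/765) -> +(765/7)
  reduce: (2/7)
  pull out 2: (2/7) = +1  (since 7 mod 8 = 7)
  (1/7) = 1
Product of signs = 1

1


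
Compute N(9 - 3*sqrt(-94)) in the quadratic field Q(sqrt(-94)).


N(a + b*sqrt(d)) = a^2 - d*b^2
= (9)^2 - (-94)*(-3)^2
= 81 + 846
= 927

927


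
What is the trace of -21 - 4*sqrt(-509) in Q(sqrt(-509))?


Tr(a + b*sqrt(d)) = (a + b*sqrt(d)) + (a - b*sqrt(d)) = 2a
= 2 * (-21)
= -42

-42


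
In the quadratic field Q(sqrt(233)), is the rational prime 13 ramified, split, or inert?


K = Q(sqrt(233)). Since d mod 4 = 1, disc(K) = 233.
Check p | disc: 233 mod 13 = 12.
p does not divide disc. Compute Legendre symbol (d/p):
12^((13-1)/2) mod 13 = 1
(d/p) = 1, so p splits: (p) = P*P' with e=1, f=1, g=2.
Therefore p is split.

split


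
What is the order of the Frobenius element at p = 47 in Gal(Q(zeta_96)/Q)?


The Frobenius at p in Gal(Q(zeta_n)/Q) = (Z/nZ)* is the class of p, so its order is ord_96(47), the smallest k >= 1 with 47^k = 1 mod 96.
n = 96 = 2^5 * 3, phi(96) = 32; the order divides phi(n).
Divisors of 32: 1, 2, 4, 8, 16, 32
Repeated squaring mod 96: 47^1 = 47, 47^2 = 1, 47^4 = 1, 47^8 = 1, 47^16 = 1, 47^32 = 1
Test divisors in increasing order:
  k=1: 47^1 = 47 mod 96
  k=2: 47^2 = 1 mod 96  <- first divisor giving 1
Order = 2

2


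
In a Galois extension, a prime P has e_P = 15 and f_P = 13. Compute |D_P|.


|D_P| = e * f
= 15 * 13
= 195

195


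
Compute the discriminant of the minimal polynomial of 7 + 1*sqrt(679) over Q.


The element 7 + 1*sqrt(679) has minimal polynomial:
x^2 - 14*x - 630
Discriminant = (-14)^2 - 4*(-630)
= 196 + 2520
= 2716

2716


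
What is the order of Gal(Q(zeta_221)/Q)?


|Gal(Q(zeta_221)/Q)| = phi(221)
= 192

192


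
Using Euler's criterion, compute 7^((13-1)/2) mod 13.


p = 13 is prime and the exponent is (p-1)/2 = 6, so by Euler's criterion 7^6 = (7/13) = +1 or -1 mod 13.
Compute by square-and-multiply:
  6 = 4 + 2 (binary 110)
  Repeated squaring mod 13: 7^1 = 7, 7^2 = 10, 7^4 = 9
  7^6 = 7^4 * 7^2 = 9 * 10 mod 13
    9 * 10 = 90 = 12 mod 13
  7^6 = 12 mod 13
Result 12 = p - 1 = -1 mod 13: 7 is a quadratic non-residue mod 13. As a residue in [0, p-1] the value is 12.
7^6 mod 13 = 12

12


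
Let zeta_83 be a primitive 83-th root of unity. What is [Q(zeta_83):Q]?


The degree equals Euler's totient phi(83).
83 = 83
phi(83) = 82

82


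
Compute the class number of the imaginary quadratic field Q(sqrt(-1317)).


K = Q(sqrt(-1317)). d mod 4 = 3, so D = disc(K) = 4d = -5268
h(K) equals the number of primitive reduced positive-definite forms (a, b, c) = a*x^2 + b*x*y + c*y^2 with b^2 - 4ac = D,
where reduced means |b| <= a <= c, with b >= 0 whenever |b| = a or a = c, and primitive means gcd(a, b, c) = 1.
Reduced forces 3a^2 <= |D| = 5268, so 1 <= a <= 41; b must have the parity of D, and c = (b^2 - D)/(4a) must be an integer >= a.
Enumerate a = 1..41, b in [-a, a]:
  a=1: (1, 0, 1317)  [1]
  a=2: (2, 2, 659)  [1]
  a=3: (3, 0, 439)  [1]
  a=4..5: none
  a=6: (6, 6, 221)  [1]
  a=7..10: none
  a=11: (11, -10, 122), (11, 10, 122)  [2]
  a=12: none
  a=13: (13, -6, 102), (13, 6, 102)  [2]
  a=14..16: none
  a=17: (17, -6, 78), (17, 6, 78)  [2]
  a=18..21: none
  a=22: (22, -10, 61), (22, 10, 61)  [2]
  a=23..25: none
  a=26: (26, -6, 51), (26, 6, 51)  [2]
  a=27..30: none
  a=31: (31, -8, 43), (31, 8, 43)  [2]
  a=32: none
  a=33: (33, -12, 41), (33, 12, 41)  [2]
  a=34: (34, -6, 39), (34, 6, 39)  [2]
  a=35..41: none
Total reduced forms: 1 + 1 + 1 + 1 + 2 + 2 + 2 + 2 + 2 + 2 + 2 + 2 = 20
h = 20

20


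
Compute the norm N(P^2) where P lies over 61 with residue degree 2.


N(P^a) = p^(a*f)
= 61^(2*2)
= 61^4
= 13845841

13845841


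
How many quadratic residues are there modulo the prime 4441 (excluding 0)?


For prime p, the number of non-zero quadratic residues is (p-1)/2.
= (4441-1)/2
= 2220

2220


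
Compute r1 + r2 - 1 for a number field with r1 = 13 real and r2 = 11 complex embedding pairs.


By Dirichlet's unit theorem:
rank = r1 + r2 - 1
= 13 + 11 - 1
= 23

23


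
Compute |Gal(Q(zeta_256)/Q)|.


|Gal(Q(zeta_256)/Q)| = phi(256)
= 128

128


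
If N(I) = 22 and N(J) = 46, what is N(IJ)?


N(IJ) = N(I) * N(J)
= 22 * 46
= 1012

1012


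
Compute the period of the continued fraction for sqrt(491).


Run the CF algorithm for sqrt(491).
a_0 = floor(sqrt(491)) = 22; set m_0=0, q_0=1.
Recurrence: m' = q*a - m,  q' = (d - m'^2)/q,  a' = floor((a_0 + m')/q').
  step 1: m=22, q=7, a=6
  step 2: m=20, q=13, a=3
  step 3: m=19, q=10, a=4
  step 4: m=21, q=5, a=8
  step 5: m=19, q=26, a=1
  step 6: m=7, q=17, a=1
  step 7: m=10, q=23, a=1
  step 8: m=13, q=14, a=2
  step 9: m=15, q=19, a=1
  step 10: m=4, q=25, a=1
  step 11: m=21, q=2, a=21
  step 12: m=21, q=25, a=1
  step 13: m=4, q=19, a=1
  step 14: m=15, q=14, a=2
  step 15: m=13, q=23, a=1
  step 16: m=10, q=17, a=1
  step 17: m=7, q=26, a=1
  step 18: m=19, q=5, a=8
  step 19: m=21, q=10, a=4
  step 20: m=19, q=13, a=3
  step 21: m=20, q=7, a=6
  step 22: m=22, q=1, a=44
a_22 = 2*a_0 = 44, so the period closes here.
sqrt(491) = [22; 6, 3, 4, 8, 1, 1, 1, 2, 1, 1, 21, 1, 1, 2, 1, 1, 1, 8, 4, 3, 6, 44]
Period length = 22

22


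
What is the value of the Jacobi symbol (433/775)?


Compute (433/775) via quadratic reciprocity:
  reciprocity: (433/775) -> +(775/433)
  reduce: (342/433)
  pull out 2: (2/433) = +1  (since 433 mod 8 = 1)
  reciprocity: (171/433) -> +(433/171)
  reduce: (91/171)
  reciprocity: (91/171) -> -(171/91)
  reduce: (80/91)
  pull out 2: (2/91) = -1  (since 91 mod 8 = 3)
  pull out 2: (2/91) = -1  (since 91 mod 8 = 3)
  pull out 2: (2/91) = -1  (since 91 mod 8 = 3)
  pull out 2: (2/91) = -1  (since 91 mod 8 = 3)
  reciprocity: (5/91) -> +(91/5)
  reduce: (1/5)
  (1/5) = 1
Product of signs = -1

-1


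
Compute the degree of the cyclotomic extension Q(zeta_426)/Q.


The degree equals Euler's totient phi(426).
426 = 2 * 3 * 71
phi(426) = 140

140


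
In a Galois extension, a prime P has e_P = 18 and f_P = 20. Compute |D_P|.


|D_P| = e * f
= 18 * 20
= 360

360


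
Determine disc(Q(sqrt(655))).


For K = Q(sqrt(d)) with d squarefree: disc(K) = d if d = 1 mod 4, and disc(K) = 4d if d = 2 or 3 mod 4.
Here d = 655, and d mod 4 = 3.
d = 3 mod 4, not 1 (O_K = Z[sqrt(d)]), so disc(K) = 4d = 4 * (655) = 2620

2620


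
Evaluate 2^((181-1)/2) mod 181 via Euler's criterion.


p = 181 is prime and the exponent is (p-1)/2 = 90, so by Euler's criterion 2^90 = (2/181) = +1 or -1 mod 181.
Compute by square-and-multiply:
  90 = 64 + 16 + 8 + 2 (binary 1011010)
  Repeated squaring mod 181: 2^1 = 2, 2^2 = 4, 2^4 = 16, 2^8 = 75, 2^16 = 14, 2^32 = 15, 2^64 = 44
  2^90 = 2^64 * 2^16 * 2^8 * 2^2 = 44 * 14 * 75 * 4 mod 181
    44 * 14 = 616 = 73 mod 181
    73 * 75 = 5475 = 45 mod 181
    45 * 4 = 180 = 180 mod 181
  2^90 = 180 mod 181
Result 180 = p - 1 = -1 mod 181: 2 is a quadratic non-residue mod 181. As a residue in [0, p-1] the value is 180.
2^90 mod 181 = 180

180


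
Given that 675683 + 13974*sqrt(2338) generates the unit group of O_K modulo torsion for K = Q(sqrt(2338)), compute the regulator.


epsilon = 675683 + 13974*sqrt(2338)
= 1.3514e+06
R = ln(1.3514e+06)
= 14.1166

14.1166


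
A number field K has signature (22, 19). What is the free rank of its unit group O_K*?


By Dirichlet's unit theorem:
rank = r1 + r2 - 1
= 22 + 19 - 1
= 40

40


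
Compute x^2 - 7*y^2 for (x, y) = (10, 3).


x^2 - d*y^2
= 10^2 - 7*3^2
= 100 - 63
= 37

37


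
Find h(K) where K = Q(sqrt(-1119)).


K = Q(sqrt(-1119)). d mod 4 = 1, so D = disc(K) = d = -1119
h(K) equals the number of primitive reduced positive-definite forms (a, b, c) = a*x^2 + b*x*y + c*y^2 with b^2 - 4ac = D,
where reduced means |b| <= a <= c, with b >= 0 whenever |b| = a or a = c, and primitive means gcd(a, b, c) = 1.
Reduced forces 3a^2 <= |D| = 1119, so 1 <= a <= 19; b must have the parity of D, and c = (b^2 - D)/(4a) must be an integer >= a.
Enumerate a = 1..19, b in [-a, a]:
  a=1: (1, 1, 280)  [1]
  a=2: (2, -1, 140), (2, 1, 140)  [2]
  a=3: (3, 3, 94)  [1]
  a=4: (4, -1, 70), (4, 1, 70)  [2]
  a=5: (5, -1, 56), (5, 1, 56)  [2]
  a=6: (6, -3, 47), (6, 3, 47)  [2]
  a=7: (7, -1, 40), (7, 1, 40)  [2]
  a=8: (8, -1, 35), (8, 1, 35)  [2]
  a=9: none
  a=10: (10, -9, 30), (10, -1, 28), (10, 1, 28), (10, 9, 30)  [4]
  a=11: (11, -5, 26), (11, 5, 26)  [2]
  a=12: (12, -9, 25), (12, 9, 25)  [2]
  a=13: (13, -5, 22), (13, 5, 22)  [2]
  a=14: (14, -13, 23), (14, -1, 20), (14, 1, 20), (14, 13, 23)  [4]
  a=15: (15, -9, 20), (15, 9, 20)  [2]
  a=16: (16, -15, 21), (16, 15, 21)  [2]
  a=17..19: none
Total reduced forms: 1 + 2 + 1 + 2 + 2 + 2 + 2 + 2 + 4 + 2 + 2 + 2 + 4 + 2 + 2 = 32
h = 32

32


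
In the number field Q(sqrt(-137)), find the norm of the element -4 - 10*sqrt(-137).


N(a + b*sqrt(d)) = a^2 - d*b^2
= (-4)^2 - (-137)*(-10)^2
= 16 + 13700
= 13716

13716


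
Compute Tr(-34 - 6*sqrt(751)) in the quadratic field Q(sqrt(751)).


Tr(a + b*sqrt(d)) = (a + b*sqrt(d)) + (a - b*sqrt(d)) = 2a
= 2 * (-34)
= -68

-68


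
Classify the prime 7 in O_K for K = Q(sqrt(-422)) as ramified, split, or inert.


K = Q(sqrt(-422)). Since d mod 4 = 2, disc(K) = -1688.
Check p | disc: -1688 mod 7 = 6.
p does not divide disc. Compute Legendre symbol (d/p):
5^((7-1)/2) mod 7 = -1
(d/p) = -1, so p is inert: (p) stays prime with e=1, f=2, g=1.
Therefore p is inert.

inert


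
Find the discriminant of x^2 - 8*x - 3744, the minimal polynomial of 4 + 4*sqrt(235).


The element 4 + 4*sqrt(235) has minimal polynomial:
x^2 - 8*x - 3744
Discriminant = (-8)^2 - 4*(-3744)
= 64 + 14976
= 15040

15040


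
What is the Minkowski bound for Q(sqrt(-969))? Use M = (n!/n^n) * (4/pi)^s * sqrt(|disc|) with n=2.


d = -969, d mod 4 = 3, so disc(K) = 4d = -3876; |disc(K)| = 3876
Imaginary quadratic field, so n = 2, s = r2 = 1, r1 = 0
M = (n!/n^n) * (4/pi)^s * sqrt(|disc(K)|) = (2!/2^2) * (4/pi)^1 * sqrt(3876)
= 0.5 * 1.273240 * 62.257530
= 39.6344

39.6344


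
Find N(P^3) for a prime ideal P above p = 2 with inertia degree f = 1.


N(P^a) = p^(a*f)
= 2^(3*1)
= 2^3
= 8

8


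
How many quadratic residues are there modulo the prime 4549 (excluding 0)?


For prime p, the number of non-zero quadratic residues is (p-1)/2.
= (4549-1)/2
= 2274

2274


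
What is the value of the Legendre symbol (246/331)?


p = 331 is prime, so compute (246/331) with the reciprocity algorithm (Jacobi-symbol steps: pull out 2s via (2/n), flip via reciprocity, reduce):
  pull out 2: (2/331) = -1  (since 331 mod 8 = 3)
  reciprocity: (123/331) -> -(331/123)
  reduce: (85/123)
  reciprocity: (85/123) -> +(123/85)
  reduce: (38/85)
  pull out 2: (2/85) = -1  (since 85 mod 8 = 5)
  reciprocity: (19/85) -> +(85/19)
  reduce: (9/19)
  reciprocity: (9/19) -> +(19/9)
  reduce: (1/9)
  (1/9) = 1
Product of signs = -1
(246/331) = -1

-1


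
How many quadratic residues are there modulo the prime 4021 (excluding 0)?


For prime p, the number of non-zero quadratic residues is (p-1)/2.
= (4021-1)/2
= 2010

2010


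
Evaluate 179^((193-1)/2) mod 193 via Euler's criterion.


p = 193 is prime and the exponent is (p-1)/2 = 96, so by Euler's criterion 179^96 = (179/193) = +1 or -1 mod 193.
Compute by square-and-multiply:
  96 = 64 + 32 (binary 1100000)
  Repeated squaring mod 193: 179^1 = 179, 179^2 = 3, 179^4 = 9, 179^8 = 81, 179^16 = 192, 179^32 = 1, 179^64 = 1
  179^96 = 179^64 * 179^32 = 1 * 1 mod 193
    1 * 1 = 1 = 1 mod 193
  179^96 = 1 mod 193
Result 1: 179 is a quadratic residue mod 193.
179^96 mod 193 = 1

1


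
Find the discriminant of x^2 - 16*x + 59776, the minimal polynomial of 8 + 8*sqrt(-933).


The element 8 + 8*sqrt(-933) has minimal polynomial:
x^2 - 16*x + 59776
Discriminant = (-16)^2 - 4*(59776)
= 256 - 239104
= -238848

-238848


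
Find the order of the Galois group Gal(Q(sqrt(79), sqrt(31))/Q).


The 2 square roots of distinct primes are multiplicatively independent over Q,
so [K:Q] = 2^2 and Gal(K/Q) is isomorphic to (Z/2Z)^2.
|Gal| = 2^2 = 4

4


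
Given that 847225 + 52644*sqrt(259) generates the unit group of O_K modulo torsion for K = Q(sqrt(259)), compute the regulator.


epsilon = 847225 + 52644*sqrt(259)
= 1.6944e+06
R = ln(1.6944e+06)
= 14.3429

14.3429


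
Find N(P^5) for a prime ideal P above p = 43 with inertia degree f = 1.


N(P^a) = p^(a*f)
= 43^(5*1)
= 43^5
= 147008443

147008443


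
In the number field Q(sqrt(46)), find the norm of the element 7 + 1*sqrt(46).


N(a + b*sqrt(d)) = a^2 - d*b^2
= (7)^2 - (46)*(1)^2
= 49 - 46
= 3

3


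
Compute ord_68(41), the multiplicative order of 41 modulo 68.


We want ord_68(41), the smallest k >= 1 with 41^k = 1 mod 68.
n = 68 = 2^2 * 17, phi(68) = 32; the order divides phi(n).
Divisors of 32: 1, 2, 4, 8, 16, 32
Repeated squaring mod 68: 41^1 = 41, 41^2 = 49, 41^4 = 21, 41^8 = 33, 41^16 = 1, 41^32 = 1
Test divisors in increasing order:
  k=1: 41^1 = 41 mod 68
  k=2: 41^2 = 49 mod 68
  k=4: 41^4 = 21 mod 68
  k=8: 41^8 = 33 mod 68
  k=16: 41^16 = 1 mod 68  <- first divisor giving 1
Order = 16

16


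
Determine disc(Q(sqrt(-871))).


For K = Q(sqrt(d)) with d squarefree: disc(K) = d if d = 1 mod 4, and disc(K) = 4d if d = 2 or 3 mod 4.
Here d = -871, and d mod 4 = 1.
d = 1 mod 4 (O_K = Z[(1+sqrt(d))/2]), so disc(K) = d = -871

-871


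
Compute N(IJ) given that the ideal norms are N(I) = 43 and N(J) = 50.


N(IJ) = N(I) * N(J)
= 43 * 50
= 2150

2150


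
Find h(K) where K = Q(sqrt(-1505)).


K = Q(sqrt(-1505)). d mod 4 = 3, so D = disc(K) = 4d = -6020
h(K) equals the number of primitive reduced positive-definite forms (a, b, c) = a*x^2 + b*x*y + c*y^2 with b^2 - 4ac = D,
where reduced means |b| <= a <= c, with b >= 0 whenever |b| = a or a = c, and primitive means gcd(a, b, c) = 1.
Reduced forces 3a^2 <= |D| = 6020, so 1 <= a <= 44; b must have the parity of D, and c = (b^2 - D)/(4a) must be an integer >= a.
Enumerate a = 1..44, b in [-a, a]:
  a=1: (1, 0, 1505)  [1]
  a=2: (2, 2, 753)  [1]
  a=3: (3, -2, 502), (3, 2, 502)  [2]
  a=4: none
  a=5: (5, 0, 301)  [1]
  a=6: (6, -2, 251), (6, 2, 251)  [2]
  a=7: (7, 0, 215)  [1]
  a=8: none
  a=9: (9, -8, 169), (9, 8, 169)  [2]
  a=10: (10, 10, 153)  [1]
  a=11..12: none
  a=13: (13, -8, 117), (13, 8, 117)  [2]
  a=14: (14, 14, 111)  [1]
  a=15: (15, -10, 102), (15, 10, 102)  [2]
  a=16: none
  a=17: (17, -10, 90), (17, 10, 90)  [2]
  a=18: (18, -10, 85), (18, 10, 85)  [2]
  a=19..20: none
  a=21: (21, -14, 74), (21, 14, 74)  [2]
  a=22: none
  a=23: (23, -12, 67), (23, 12, 67)  [2]
  a=24..25: none
  a=26: (26, -18, 61), (26, 18, 61)  [2]
  a=27: (27, -26, 62), (27, 26, 62)  [2]
  a=28..29: none
  a=30: (30, -10, 51), (30, 10, 51)  [2]
  a=31: (31, -26, 54), (31, 26, 54)  [2]
  a=32..33: none
  a=34: (34, -10, 45), (34, 10, 45)  [2]
  a=35: (35, 0, 43)  [1]
  a=36: none
  a=37: (37, -14, 42), (37, 14, 42)  [2]
  a=38: none
  a=39: (39, -34, 46), (39, 8, 39), (39, 34, 46)  [3]
  a=40..44: none
Total reduced forms: 1 + 1 + 2 + 1 + 2 + 1 + 2 + 1 + 2 + 1 + 2 + 2 + 2 + 2 + 2 + 2 + 2 + 2 + 2 + 2 + 1 + 2 + 3 = 40
h = 40

40


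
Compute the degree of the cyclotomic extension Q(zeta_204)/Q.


The degree equals Euler's totient phi(204).
204 = 2^2 * 3 * 17
phi(204) = 64

64


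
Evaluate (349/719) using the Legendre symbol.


p = 719 is prime, so compute (349/719) with the reciprocity algorithm (Jacobi-symbol steps: pull out 2s via (2/n), flip via reciprocity, reduce):
  reciprocity: (349/719) -> +(719/349)
  reduce: (21/349)
  reciprocity: (21/349) -> +(349/21)
  reduce: (13/21)
  reciprocity: (13/21) -> +(21/13)
  reduce: (8/13)
  pull out 2: (2/13) = -1  (since 13 mod 8 = 5)
  pull out 2: (2/13) = -1  (since 13 mod 8 = 5)
  pull out 2: (2/13) = -1  (since 13 mod 8 = 5)
  (1/13) = 1
Product of signs = -1
(349/719) = -1

-1


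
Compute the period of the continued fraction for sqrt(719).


Run the CF algorithm for sqrt(719).
a_0 = floor(sqrt(719)) = 26; set m_0=0, q_0=1.
Recurrence: m' = q*a - m,  q' = (d - m'^2)/q,  a' = floor((a_0 + m')/q').
  step 1: m=26, q=43, a=1
  step 2: m=17, q=10, a=4
  step 3: m=23, q=19, a=2
  step 4: m=15, q=26, a=1
  step 5: m=11, q=23, a=1
  step 6: m=12, q=25, a=1
  step 7: m=13, q=22, a=1
  step 8: m=9, q=29, a=1
  step 9: m=20, q=11, a=4
  step 10: m=24, q=13, a=3
  step 11: m=15, q=38, a=1
  step 12: m=23, q=5, a=9
  step 13: m=22, q=47, a=1
  step 14: m=25, q=2, a=25
  step 15: m=25, q=47, a=1
  step 16: m=22, q=5, a=9
  step 17: m=23, q=38, a=1
  step 18: m=15, q=13, a=3
  step 19: m=24, q=11, a=4
  step 20: m=20, q=29, a=1
  step 21: m=9, q=22, a=1
  step 22: m=13, q=25, a=1
  step 23: m=12, q=23, a=1
  step 24: m=11, q=26, a=1
  step 25: m=15, q=19, a=2
  step 26: m=23, q=10, a=4
  step 27: m=17, q=43, a=1
  step 28: m=26, q=1, a=52
a_28 = 2*a_0 = 52, so the period closes here.
sqrt(719) = [26; 1, 4, 2, 1, 1, 1, 1, 1, 4, 3, 1, 9, 1, 25, 1, 9, 1, 3, 4, 1, 1, 1, 1, 1, 2, 4, 1, 52]
Period length = 28

28


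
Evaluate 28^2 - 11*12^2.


x^2 - d*y^2
= 28^2 - 11*12^2
= 784 - 1584
= -800

-800


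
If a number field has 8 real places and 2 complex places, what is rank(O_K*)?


By Dirichlet's unit theorem:
rank = r1 + r2 - 1
= 8 + 2 - 1
= 9

9


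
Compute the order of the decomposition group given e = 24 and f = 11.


|D_P| = e * f
= 24 * 11
= 264

264


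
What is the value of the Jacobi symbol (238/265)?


Compute (238/265) via quadratic reciprocity:
  pull out 2: (2/265) = +1  (since 265 mod 8 = 1)
  reciprocity: (119/265) -> +(265/119)
  reduce: (27/119)
  reciprocity: (27/119) -> -(119/27)
  reduce: (11/27)
  reciprocity: (11/27) -> -(27/11)
  reduce: (5/11)
  reciprocity: (5/11) -> +(11/5)
  reduce: (1/5)
  (1/5) = 1
Product of signs = 1

1


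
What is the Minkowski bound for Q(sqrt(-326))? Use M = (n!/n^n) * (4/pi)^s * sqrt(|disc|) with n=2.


d = -326, d mod 4 = 2, so disc(K) = 4d = -1304; |disc(K)| = 1304
Imaginary quadratic field, so n = 2, s = r2 = 1, r1 = 0
M = (n!/n^n) * (4/pi)^s * sqrt(|disc(K)|) = (2!/2^2) * (4/pi)^1 * sqrt(1304)
= 0.5 * 1.273240 * 36.110940
= 22.9889

22.9889


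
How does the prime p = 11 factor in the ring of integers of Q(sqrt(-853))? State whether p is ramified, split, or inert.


K = Q(sqrt(-853)). Since d mod 4 = 3, disc(K) = -3412.
Check p | disc: -3412 mod 11 = 9.
p does not divide disc. Compute Legendre symbol (d/p):
5^((11-1)/2) mod 11 = 1
(d/p) = 1, so p splits: (p) = P*P' with e=1, f=1, g=2.
Therefore p is split.

split


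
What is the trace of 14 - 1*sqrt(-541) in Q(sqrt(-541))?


Tr(a + b*sqrt(d)) = (a + b*sqrt(d)) + (a - b*sqrt(d)) = 2a
= 2 * (14)
= 28

28


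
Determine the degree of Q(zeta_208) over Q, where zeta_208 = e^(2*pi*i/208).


The degree equals Euler's totient phi(208).
208 = 2^4 * 13
phi(208) = 96

96


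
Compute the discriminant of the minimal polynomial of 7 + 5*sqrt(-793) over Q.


The element 7 + 5*sqrt(-793) has minimal polynomial:
x^2 - 14*x + 19874
Discriminant = (-14)^2 - 4*(19874)
= 196 - 79496
= -79300

-79300


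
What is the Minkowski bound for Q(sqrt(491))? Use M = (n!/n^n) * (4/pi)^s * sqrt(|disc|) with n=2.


d = 491, d mod 4 = 3, so disc(K) = 4d = 1964; |disc(K)| = 1964
Real quadratic field, so n = 2, s = r2 = 0, r1 = 2
M = (n!/n^n) * (4/pi)^s * sqrt(|disc(K)|) = (2!/2^2) * (4/pi)^0 * sqrt(1964)
= 0.5 * 1.000000 * 44.317040
= 22.1585

22.1585


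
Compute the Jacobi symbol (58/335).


Compute (58/335) via quadratic reciprocity:
  pull out 2: (2/335) = +1  (since 335 mod 8 = 7)
  reciprocity: (29/335) -> +(335/29)
  reduce: (16/29)
  pull out 2: (2/29) = -1  (since 29 mod 8 = 5)
  pull out 2: (2/29) = -1  (since 29 mod 8 = 5)
  pull out 2: (2/29) = -1  (since 29 mod 8 = 5)
  pull out 2: (2/29) = -1  (since 29 mod 8 = 5)
  (1/29) = 1
Product of signs = 1

1


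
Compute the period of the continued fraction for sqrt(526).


Run the CF algorithm for sqrt(526).
a_0 = floor(sqrt(526)) = 22; set m_0=0, q_0=1.
Recurrence: m' = q*a - m,  q' = (d - m'^2)/q,  a' = floor((a_0 + m')/q').
  step 1: m=22, q=42, a=1
  step 2: m=20, q=3, a=14
  step 3: m=22, q=14, a=3
  step 4: m=20, q=9, a=4
  step 5: m=16, q=30, a=1
  step 6: m=14, q=11, a=3
  step 7: m=19, q=15, a=2
  step 8: m=11, q=27, a=1
  step 9: m=16, q=10, a=3
  step 10: m=14, q=33, a=1
  step 11: m=19, q=5, a=8
  step 12: m=21, q=17, a=2
  step 13: m=13, q=21, a=1
  step 14: m=8, q=22, a=1
  step 15: m=14, q=15, a=2
  step 16: m=16, q=18, a=2
  step 17: m=20, q=7, a=6
  step 18: m=22, q=6, a=7
  step 19: m=20, q=21, a=2
  step 20: m=22, q=2, a=22
  step 21: m=22, q=21, a=2
  step 22: m=20, q=6, a=7
  step 23: m=22, q=7, a=6
  step 24: m=20, q=18, a=2
  step 25: m=16, q=15, a=2
  step 26: m=14, q=22, a=1
  step 27: m=8, q=21, a=1
  step 28: m=13, q=17, a=2
  step 29: m=21, q=5, a=8
  step 30: m=19, q=33, a=1
  step 31: m=14, q=10, a=3
  step 32: m=16, q=27, a=1
  step 33: m=11, q=15, a=2
  step 34: m=19, q=11, a=3
  step 35: m=14, q=30, a=1
  step 36: m=16, q=9, a=4
  step 37: m=20, q=14, a=3
  step 38: m=22, q=3, a=14
  step 39: m=20, q=42, a=1
  step 40: m=22, q=1, a=44
a_40 = 2*a_0 = 44, so the period closes here.
sqrt(526) = [22; 1, 14, 3, 4, 1, 3, 2, 1, 3, 1, 8, 2, 1, 1, 2, 2, 6, 7, 2, 22, 2, 7, 6, 2, 2, 1, 1, 2, 8, 1, 3, 1, 2, 3, 1, 4, 3, 14, 1, 44]
Period length = 40

40


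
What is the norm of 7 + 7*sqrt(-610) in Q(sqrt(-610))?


N(a + b*sqrt(d)) = a^2 - d*b^2
= (7)^2 - (-610)*(7)^2
= 49 + 29890
= 29939

29939


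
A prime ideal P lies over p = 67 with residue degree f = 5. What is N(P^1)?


N(P^a) = p^(a*f)
= 67^(1*5)
= 67^5
= 1350125107

1350125107


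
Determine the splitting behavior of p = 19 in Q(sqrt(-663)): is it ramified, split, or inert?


K = Q(sqrt(-663)). Since d mod 4 = 1, disc(K) = -663.
Check p | disc: -663 mod 19 = 2.
p does not divide disc. Compute Legendre symbol (d/p):
2^((19-1)/2) mod 19 = -1
(d/p) = -1, so p is inert: (p) stays prime with e=1, f=2, g=1.
Therefore p is inert.

inert


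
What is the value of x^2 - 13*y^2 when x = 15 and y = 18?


x^2 - d*y^2
= 15^2 - 13*18^2
= 225 - 4212
= -3987

-3987


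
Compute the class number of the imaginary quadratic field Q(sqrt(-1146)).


K = Q(sqrt(-1146)). d mod 4 = 2, so D = disc(K) = 4d = -4584
h(K) equals the number of primitive reduced positive-definite forms (a, b, c) = a*x^2 + b*x*y + c*y^2 with b^2 - 4ac = D,
where reduced means |b| <= a <= c, with b >= 0 whenever |b| = a or a = c, and primitive means gcd(a, b, c) = 1.
Reduced forces 3a^2 <= |D| = 4584, so 1 <= a <= 39; b must have the parity of D, and c = (b^2 - D)/(4a) must be an integer >= a.
Enumerate a = 1..39, b in [-a, a]:
  a=1: (1, 0, 1146)  [1]
  a=2: (2, 0, 573)  [1]
  a=3: (3, 0, 382)  [1]
  a=4: none
  a=5: (5, -4, 230), (5, 4, 230)  [2]
  a=6: (6, 0, 191)  [1]
  a=7: (7, -6, 165), (7, 6, 165)  [2]
  a=8..9: none
  a=10: (10, -4, 115), (10, 4, 115)  [2]
  a=11: (11, -6, 105), (11, 6, 105)  [2]
  a=12..13: none
  a=14: (14, -8, 83), (14, 8, 83)  [2]
  a=15: (15, -6, 77), (15, 6, 77)  [2]
  a=16..20: none
  a=21: (21, -6, 55), (21, 6, 55)  [2]
  a=22: (22, -16, 55), (22, 16, 55)  [2]
  a=23: (23, -4, 50), (23, 4, 50)  [2]
  a=24: none
  a=25: (25, -4, 46), (25, 4, 46)  [2]
  a=26..29: none
  a=30: (30, -24, 43), (30, 24, 43)  [2]
  a=31: (31, -2, 37), (31, 2, 37)  [2]
  a=32: none
  a=33: (33, -6, 35), (33, 6, 35)  [2]
  a=34: none
  a=35: (35, -34, 41), (35, 34, 41)  [2]
  a=36..39: none
Total reduced forms: 1 + 1 + 1 + 2 + 1 + 2 + 2 + 2 + 2 + 2 + 2 + 2 + 2 + 2 + 2 + 2 + 2 + 2 = 32
h = 32

32


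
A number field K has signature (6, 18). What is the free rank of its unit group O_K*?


By Dirichlet's unit theorem:
rank = r1 + r2 - 1
= 6 + 18 - 1
= 23

23


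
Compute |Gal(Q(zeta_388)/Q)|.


|Gal(Q(zeta_388)/Q)| = phi(388)
= 192

192


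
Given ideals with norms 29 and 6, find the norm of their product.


N(IJ) = N(I) * N(J)
= 29 * 6
= 174

174


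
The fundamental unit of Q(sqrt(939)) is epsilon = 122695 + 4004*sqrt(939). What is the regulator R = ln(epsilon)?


epsilon = 122695 + 4004*sqrt(939)
= 245390.0000
R = ln(245390.0000)
= 12.4106

12.4106


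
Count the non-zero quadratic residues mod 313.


For prime p, the number of non-zero quadratic residues is (p-1)/2.
= (313-1)/2
= 156

156
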